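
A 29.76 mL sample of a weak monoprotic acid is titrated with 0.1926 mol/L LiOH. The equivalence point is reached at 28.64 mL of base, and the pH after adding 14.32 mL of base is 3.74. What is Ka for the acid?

14.32 mL is half of the equivalence volume, so this is the half-equivalence point where [HA] = [A^-].
At half-equivalence pH = pKa, so pKa = 3.74.
Ka = 10^(-3.74) = 1.8 x 10^-4.

1.8 x 10^-4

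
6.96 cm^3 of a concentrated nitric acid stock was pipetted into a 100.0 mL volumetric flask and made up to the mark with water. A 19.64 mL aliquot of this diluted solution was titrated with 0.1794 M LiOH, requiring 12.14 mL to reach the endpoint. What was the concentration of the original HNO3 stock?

n(LiOH) = 0.1794 x 0.01214 = 0.002178 mol.
n(HNO3) in the aliquot = 0.002178 mol.
[diluted HNO3] = 0.002178 / 0.01964 = 0.1109 M.
Dilution factor = 100.0/6.960 = 14.37, so [stock] = 0.1109 x 14.37 = 1.59 M.

1.59 M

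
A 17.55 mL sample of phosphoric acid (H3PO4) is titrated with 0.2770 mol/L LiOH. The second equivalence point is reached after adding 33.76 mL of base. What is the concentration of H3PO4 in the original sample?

n(LiOH) = 0.2770 x 0.03376 = 0.009352 mol.
At the second equivalence point, 2 mol OH^- react per mol H3PO4, so n(H3PO4) = 0.009352 / 2 = 0.004676 mol.
[H3PO4] = 0.004676 / 0.01755 L = 0.266 M.

0.266 M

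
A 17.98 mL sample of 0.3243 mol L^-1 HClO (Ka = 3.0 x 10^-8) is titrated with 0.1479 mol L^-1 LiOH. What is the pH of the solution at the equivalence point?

10.26

n(HClO) = 0.3243 x 0.01798 = 0.005831 mol; V(LiOH) at equivalence = 0.005831/0.1479 = 0.03942 L.
At equivalence all the acid is converted to ClO-; total volume = 0.01798 + 0.03942 = 0.05740 L, so [ClO-] = 0.005831/0.05740 = 0.1016 M.
Kb = Kw/Ka = 1.0e-14 / 3.0 x 10^-8 = 3.33e-7.
[OH^-] = sqrt(Kb x [ClO-]) = sqrt(3.33e-7 x 0.1016) = 0.000184 M.
pOH = 3.74, so pH = 14.00 - 3.74 = 10.26.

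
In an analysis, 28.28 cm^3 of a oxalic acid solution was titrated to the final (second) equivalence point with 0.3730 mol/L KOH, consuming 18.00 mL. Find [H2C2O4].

n(KOH) = 0.3730 x 0.01800 = 0.006714 mol.
At the final (second) equivalence point, 2 mol OH^- react per mol H2C2O4, so n(H2C2O4) = 0.006714 / 2 = 0.003357 mol.
[H2C2O4] = 0.003357 / 0.02828 L = 0.119 M.

0.119 M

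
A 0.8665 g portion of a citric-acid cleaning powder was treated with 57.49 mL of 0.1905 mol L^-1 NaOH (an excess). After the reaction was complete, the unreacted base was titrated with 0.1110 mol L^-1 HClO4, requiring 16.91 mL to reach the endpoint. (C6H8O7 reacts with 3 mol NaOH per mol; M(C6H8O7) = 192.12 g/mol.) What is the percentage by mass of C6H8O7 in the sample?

67.1%

Total n(NaOH) added = 0.1905 x 0.05749 = 0.01095 mol.
n(HClO4) used = 0.1110 x 0.01691 = 0.001877 mol, which equals the excess n(NaOH).
So n(NaOH) consumed by the sample = 0.01095 - 0.001877 = 0.009075 mol.
n(C6H8O7) = 0.009075 / 3 = 0.003025 mol.
mass C6H8O7 = 0.003025 x 192.12 = 0.5812 g, so %C6H8O7 = 0.5812/0.8665 x 100 = 67.1%.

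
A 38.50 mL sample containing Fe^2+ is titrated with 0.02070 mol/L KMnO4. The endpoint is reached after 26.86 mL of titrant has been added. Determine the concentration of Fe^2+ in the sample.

n(KMnO4) = 0.02070 x 0.02686 = 0.0005560 mol.
From the balanced equation, 1 mol KMnO4 reacts with 5 mol Fe^2+, so n(Fe^2+) = 0.0005560 x 5/1 = 0.002780 mol.
[Fe^2+] = 0.002780 / 0.03850 L = 0.0722 M.

0.0722 M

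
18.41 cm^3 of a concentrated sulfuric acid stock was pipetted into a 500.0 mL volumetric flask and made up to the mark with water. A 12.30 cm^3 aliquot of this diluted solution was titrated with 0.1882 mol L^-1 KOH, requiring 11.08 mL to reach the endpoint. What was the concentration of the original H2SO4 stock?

n(KOH) = 0.1882 x 0.01108 = 0.002085 mol.
n(H2SO4) in the aliquot = 0.002085 x 1/2 = 0.001043 mol.
[diluted H2SO4] = 0.001043 / 0.01230 = 0.08477 M.
Dilution factor = 500.0/18.41 = 27.16, so [stock] = 0.08477 x 27.16 = 2.30 M.

2.30 M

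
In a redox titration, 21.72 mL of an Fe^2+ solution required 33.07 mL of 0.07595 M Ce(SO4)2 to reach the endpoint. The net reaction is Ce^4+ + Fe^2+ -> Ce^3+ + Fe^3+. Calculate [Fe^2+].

0.116 M

n(Ce(SO4)2) = 0.07595 x 0.03307 = 0.002512 mol.
From the balanced equation, 1 mol Ce(SO4)2 reacts with 1 mol Fe^2+, so n(Fe^2+) = 0.002512 x 1/1 = 0.002512 mol.
[Fe^2+] = 0.002512 / 0.02172 L = 0.116 M.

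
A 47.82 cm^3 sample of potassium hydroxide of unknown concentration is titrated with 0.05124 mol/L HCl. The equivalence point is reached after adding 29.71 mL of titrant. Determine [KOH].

n(HCl) delivered = 0.05124 x 0.02971 = 0.001522 mol.
For a 1:1 reaction, n(KOH) = 0.001522 mol.
[KOH] = 0.001522 mol / 0.04782 L = 0.0318 M.

0.0318 M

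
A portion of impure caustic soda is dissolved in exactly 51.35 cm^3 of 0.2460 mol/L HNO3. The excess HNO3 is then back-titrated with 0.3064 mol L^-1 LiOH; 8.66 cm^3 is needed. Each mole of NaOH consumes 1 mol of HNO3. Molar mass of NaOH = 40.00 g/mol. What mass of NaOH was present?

Total n(HNO3) added = 0.2460 x 0.05135 = 0.01263 mol.
n(LiOH) used = 0.3064 x 0.008660 = 0.002653 mol, which equals the excess n(HNO3).
So n(HNO3) consumed by the sample = 0.01263 - 0.002653 = 0.009979 mol.
n(NaOH) = 0.009979 / 1 = 0.009979 mol.
mass = 0.009979 mol x 40.00 g/mol = 0.399 g.

0.399 g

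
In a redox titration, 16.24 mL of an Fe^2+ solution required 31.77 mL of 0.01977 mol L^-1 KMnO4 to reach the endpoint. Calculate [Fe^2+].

n(KMnO4) = 0.01977 x 0.03177 = 0.0006281 mol.
From the balanced equation, 1 mol KMnO4 reacts with 5 mol Fe^2+, so n(Fe^2+) = 0.0006281 x 5/1 = 0.003140 mol.
[Fe^2+] = 0.003140 / 0.01624 L = 0.193 M.

0.193 M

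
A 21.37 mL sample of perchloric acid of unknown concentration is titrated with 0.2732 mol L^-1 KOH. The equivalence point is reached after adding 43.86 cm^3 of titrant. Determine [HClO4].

n(KOH) delivered = 0.2732 x 0.04386 = 0.01198 mol.
For a 1:1 reaction, n(HClO4) = 0.01198 mol.
[HClO4] = 0.01198 mol / 0.02137 L = 0.561 M.

0.561 M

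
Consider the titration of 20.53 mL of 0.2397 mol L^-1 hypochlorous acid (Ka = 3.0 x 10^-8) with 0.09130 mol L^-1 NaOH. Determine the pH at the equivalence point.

10.17

n(HClO) = 0.2397 x 0.02053 = 0.004921 mol; V(NaOH) at equivalence = 0.004921/0.09130 = 0.05390 L.
At equivalence all the acid is converted to ClO-; total volume = 0.02053 + 0.05390 = 0.07443 L, so [ClO-] = 0.004921/0.07443 = 0.06612 M.
Kb = Kw/Ka = 1.0e-14 / 3.0 x 10^-8 = 3.33e-7.
[OH^-] = sqrt(Kb x [ClO-]) = sqrt(3.33e-7 x 0.06612) = 0.000148 M.
pOH = 3.83, so pH = 14.00 - 3.83 = 10.17.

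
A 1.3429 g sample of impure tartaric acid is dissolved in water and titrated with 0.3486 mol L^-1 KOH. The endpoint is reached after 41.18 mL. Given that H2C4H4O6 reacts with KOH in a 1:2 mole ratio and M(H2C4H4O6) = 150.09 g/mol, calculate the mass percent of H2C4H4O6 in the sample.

80.2%

n(KOH) = 0.3486 x 0.04118 = 0.01436 mol.
n(H2C4H4O6) = 0.01436 / 2 = 0.007178 mol.
mass of H2C4H4O6 = 0.007178 x 150.09 = 1.077 g.
% purity = 1.077 / 1.3429 x 100 = 80.2%.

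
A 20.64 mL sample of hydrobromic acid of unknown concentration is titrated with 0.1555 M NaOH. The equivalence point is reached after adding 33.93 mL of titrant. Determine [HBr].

n(NaOH) delivered = 0.1555 x 0.03393 = 0.005276 mol.
For a 1:1 reaction, n(HBr) = 0.005276 mol.
[HBr] = 0.005276 mol / 0.02064 L = 0.256 M.

0.256 M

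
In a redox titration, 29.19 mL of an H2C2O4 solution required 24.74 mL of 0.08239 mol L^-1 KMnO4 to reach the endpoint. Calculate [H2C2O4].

0.175 M

n(KMnO4) = 0.08239 x 0.02474 = 0.002038 mol.
From the balanced equation, 2 mol KMnO4 reacts with 5 mol H2C2O4, so n(H2C2O4) = 0.002038 x 5/2 = 0.005096 mol.
[H2C2O4] = 0.005096 / 0.02919 L = 0.175 M.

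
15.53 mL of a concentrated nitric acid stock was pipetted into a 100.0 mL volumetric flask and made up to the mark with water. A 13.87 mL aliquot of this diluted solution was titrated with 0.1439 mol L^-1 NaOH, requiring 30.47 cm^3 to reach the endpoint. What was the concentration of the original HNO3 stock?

2.04 M

n(NaOH) = 0.1439 x 0.03047 = 0.004385 mol.
n(HNO3) in the aliquot = 0.004385 mol.
[diluted HNO3] = 0.004385 / 0.01387 = 0.3161 M.
Dilution factor = 100.0/15.53 = 6.439, so [stock] = 0.3161 x 6.439 = 2.04 M.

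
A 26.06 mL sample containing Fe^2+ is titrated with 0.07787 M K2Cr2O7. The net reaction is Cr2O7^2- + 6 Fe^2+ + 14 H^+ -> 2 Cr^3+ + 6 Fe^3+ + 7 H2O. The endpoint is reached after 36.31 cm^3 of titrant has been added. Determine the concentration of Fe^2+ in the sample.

0.651 M

n(K2Cr2O7) = 0.07787 x 0.03631 = 0.002827 mol.
From the balanced equation, 1 mol K2Cr2O7 reacts with 6 mol Fe^2+, so n(Fe^2+) = 0.002827 x 6/1 = 0.01696 mol.
[Fe^2+] = 0.01696 / 0.02606 L = 0.651 M.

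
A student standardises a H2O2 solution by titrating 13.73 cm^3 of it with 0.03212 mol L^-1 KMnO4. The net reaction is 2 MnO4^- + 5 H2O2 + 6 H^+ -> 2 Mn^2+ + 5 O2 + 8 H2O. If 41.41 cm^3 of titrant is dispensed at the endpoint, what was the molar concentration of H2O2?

0.242 M

n(KMnO4) = 0.03212 x 0.04141 = 0.001330 mol.
From the balanced equation, 2 mol KMnO4 reacts with 5 mol H2O2, so n(H2O2) = 0.001330 x 5/2 = 0.003325 mol.
[H2O2] = 0.003325 / 0.01373 L = 0.242 M.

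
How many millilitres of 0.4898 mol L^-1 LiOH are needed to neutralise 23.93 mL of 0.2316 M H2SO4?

n(H2SO4) = 0.2316 mol/L x 0.02393 L = 0.005542 mol.
The neutralisation is 1 H2SO4 : 2 LiOH, so n(LiOH) = 0.005542 x 2/1 = 0.01108 mol.
V(LiOH) = 0.01108 / 0.4898 = 0.02263 L = 22.6 mL.

22.6 mL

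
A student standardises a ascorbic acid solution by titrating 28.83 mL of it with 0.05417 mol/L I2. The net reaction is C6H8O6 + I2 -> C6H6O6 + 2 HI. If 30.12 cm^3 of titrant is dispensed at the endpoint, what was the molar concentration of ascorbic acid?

n(I2) = 0.05417 x 0.03012 = 0.001632 mol.
From the balanced equation, 1 mol I2 reacts with 1 mol ascorbic acid, so n(ascorbic acid) = 0.001632 x 1/1 = 0.001632 mol.
[ascorbic acid] = 0.001632 / 0.02883 L = 0.0566 M.

0.0566 M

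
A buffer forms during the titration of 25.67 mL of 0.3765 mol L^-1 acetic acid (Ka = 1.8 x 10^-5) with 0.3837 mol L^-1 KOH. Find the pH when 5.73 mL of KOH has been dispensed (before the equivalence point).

Initial n(CH3COOH) = 0.3765 x 0.02567 = 0.009665 mol.
n(KOH) added = 0.3837 x 0.005730 = 0.002199 mol, converting that many moles of CH3COOH to CH3COO-.
Remaining n(CH3COOH) = 0.007466 mol; n(CH3COO-) = 0.002199 mol.
By Henderson-Hasselbalch, pH = pKa + log([A^-]/[HA]) = 4.74 + log(0.002199/0.007466) = 4.74 + (-0.53) = 4.21.

4.21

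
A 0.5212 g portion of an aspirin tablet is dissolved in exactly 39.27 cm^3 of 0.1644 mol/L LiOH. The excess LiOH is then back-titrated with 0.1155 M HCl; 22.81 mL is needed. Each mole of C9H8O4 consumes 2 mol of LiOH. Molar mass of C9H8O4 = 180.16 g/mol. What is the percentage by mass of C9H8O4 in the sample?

66.0%

Total n(LiOH) added = 0.1644 x 0.03927 = 0.006456 mol.
n(HCl) used = 0.1155 x 0.02281 = 0.002635 mol, which equals the excess n(LiOH).
So n(LiOH) consumed by the sample = 0.006456 - 0.002635 = 0.003821 mol.
n(C9H8O4) = 0.003821 / 2 = 0.001911 mol.
mass C9H8O4 = 0.001911 x 180.16 = 0.3442 g, so %C9H8O4 = 0.3442/0.5212 x 100 = 66.0%.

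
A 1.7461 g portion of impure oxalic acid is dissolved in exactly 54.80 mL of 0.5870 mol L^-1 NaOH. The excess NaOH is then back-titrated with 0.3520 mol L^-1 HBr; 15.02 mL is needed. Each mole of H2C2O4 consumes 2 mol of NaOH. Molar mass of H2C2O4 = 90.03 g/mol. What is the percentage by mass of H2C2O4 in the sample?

Total n(NaOH) added = 0.5870 x 0.05480 = 0.03217 mol.
n(HBr) used = 0.3520 x 0.01502 = 0.005287 mol, which equals the excess n(NaOH).
So n(NaOH) consumed by the sample = 0.03217 - 0.005287 = 0.02688 mol.
n(H2C2O4) = 0.02688 / 2 = 0.01344 mol.
mass H2C2O4 = 0.01344 x 90.03 = 1.210 g, so %H2C2O4 = 1.210/1.7461 x 100 = 69.3%.

69.3%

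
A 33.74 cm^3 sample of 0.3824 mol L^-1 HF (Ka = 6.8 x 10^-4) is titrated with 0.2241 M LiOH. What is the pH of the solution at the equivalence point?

8.16

n(HF) = 0.3824 x 0.03374 = 0.01290 mol; V(LiOH) at equivalence = 0.01290/0.2241 = 0.05757 L.
At equivalence all the acid is converted to F-; total volume = 0.03374 + 0.05757 = 0.09131 L, so [F-] = 0.01290/0.09131 = 0.1413 M.
Kb = Kw/Ka = 1.0e-14 / 6.8 x 10^-4 = 1.47e-11.
[OH^-] = sqrt(Kb x [F-]) = sqrt(1.47e-11 x 0.1413) = 1.44e-6 M.
pOH = 5.84, so pH = 14.00 - 5.84 = 8.16.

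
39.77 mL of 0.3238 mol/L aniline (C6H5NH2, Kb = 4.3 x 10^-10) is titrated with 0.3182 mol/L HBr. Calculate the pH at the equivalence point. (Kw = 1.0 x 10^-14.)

2.71

n(C6H5NH2) = 0.3238 x 0.03977 = 0.01288 mol; V(HBr) at equivalence = 0.01288/0.3182 = 0.04047 L.
At equivalence the base is fully converted to C6H5NH3+; total volume = 0.08024 L, so [C6H5NH3+] = 0.01288/0.08024 = 0.1605 M.
Ka(C6H5NH3+) = Kw/Kb = 1.0e-14 / 4.3 x 10^-10 = 2.33e-5.
[H^+] = sqrt(Ka x [C6H5NH3+]) = sqrt(2.33e-5 x 0.1605) = 0.00193 M.
pH = -log(0.00193) = 2.71.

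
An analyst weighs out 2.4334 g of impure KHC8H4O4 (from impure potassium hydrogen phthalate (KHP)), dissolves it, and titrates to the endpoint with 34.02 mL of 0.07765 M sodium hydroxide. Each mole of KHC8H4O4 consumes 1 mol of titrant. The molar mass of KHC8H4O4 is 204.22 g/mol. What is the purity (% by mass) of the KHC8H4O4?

n(NaOH) = 0.07765 x 0.03402 = 0.002642 mol.
n(KHC8H4O4) = 0.002642 / 1 = 0.002642 mol.
mass of KHC8H4O4 = 0.002642 x 204.22 = 0.5395 g.
% purity = 0.5395 / 2.4334 x 100 = 22.2%.

22.2%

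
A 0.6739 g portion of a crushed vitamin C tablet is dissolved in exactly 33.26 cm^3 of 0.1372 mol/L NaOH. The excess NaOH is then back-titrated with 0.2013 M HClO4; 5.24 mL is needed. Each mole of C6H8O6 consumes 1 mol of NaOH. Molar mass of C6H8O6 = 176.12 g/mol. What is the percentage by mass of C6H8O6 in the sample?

91.7%

Total n(NaOH) added = 0.1372 x 0.03326 = 0.004563 mol.
n(HClO4) used = 0.2013 x 0.005240 = 0.001055 mol, which equals the excess n(NaOH).
So n(NaOH) consumed by the sample = 0.004563 - 0.001055 = 0.003508 mol.
n(C6H8O6) = 0.003508 / 1 = 0.003508 mol.
mass C6H8O6 = 0.003508 x 176.12 = 0.6179 g, so %C6H8O6 = 0.6179/0.6739 x 100 = 91.7%.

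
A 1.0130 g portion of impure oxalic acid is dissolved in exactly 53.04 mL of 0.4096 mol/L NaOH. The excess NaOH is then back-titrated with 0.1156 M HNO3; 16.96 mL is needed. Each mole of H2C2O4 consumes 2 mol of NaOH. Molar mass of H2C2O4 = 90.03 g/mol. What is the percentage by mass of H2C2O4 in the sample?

Total n(NaOH) added = 0.4096 x 0.05304 = 0.02173 mol.
n(HNO3) used = 0.1156 x 0.01696 = 0.001961 mol, which equals the excess n(NaOH).
So n(NaOH) consumed by the sample = 0.02173 - 0.001961 = 0.01976 mol.
n(H2C2O4) = 0.01976 / 2 = 0.009882 mol.
mass H2C2O4 = 0.009882 x 90.03 = 0.8897 g, so %H2C2O4 = 0.8897/1.0130 x 100 = 87.8%.

87.8%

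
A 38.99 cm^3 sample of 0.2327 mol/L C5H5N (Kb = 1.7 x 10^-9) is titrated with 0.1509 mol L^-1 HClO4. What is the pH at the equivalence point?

3.13

n(C5H5N) = 0.2327 x 0.03899 = 0.009073 mol; V(HClO4) at equivalence = 0.009073/0.1509 = 0.06013 L.
At equivalence the base is fully converted to C5H5NH+; total volume = 0.09912 L, so [C5H5NH+] = 0.009073/0.09912 = 0.09154 M.
Ka(C5H5NH+) = Kw/Kb = 1.0e-14 / 1.7 x 10^-9 = 5.88e-6.
[H^+] = sqrt(Ka x [C5H5NH+]) = sqrt(5.88e-6 x 0.09154) = 0.000734 M.
pH = -log(0.000734) = 3.13.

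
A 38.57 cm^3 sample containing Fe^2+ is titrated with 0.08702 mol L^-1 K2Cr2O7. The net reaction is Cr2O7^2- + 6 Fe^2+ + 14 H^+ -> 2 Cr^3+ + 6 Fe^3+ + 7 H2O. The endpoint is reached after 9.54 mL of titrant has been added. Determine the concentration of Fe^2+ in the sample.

0.129 M

n(K2Cr2O7) = 0.08702 x 0.009540 = 0.0008302 mol.
From the balanced equation, 1 mol K2Cr2O7 reacts with 6 mol Fe^2+, so n(Fe^2+) = 0.0008302 x 6/1 = 0.004981 mol.
[Fe^2+] = 0.004981 / 0.03857 L = 0.129 M.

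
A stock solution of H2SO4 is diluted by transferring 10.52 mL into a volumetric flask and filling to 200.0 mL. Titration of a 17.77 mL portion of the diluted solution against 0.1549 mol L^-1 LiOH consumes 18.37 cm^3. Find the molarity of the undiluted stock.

1.52 M

n(LiOH) = 0.1549 x 0.01837 = 0.002846 mol.
n(H2SO4) in the aliquot = 0.002846 x 1/2 = 0.001423 mol.
[diluted H2SO4] = 0.001423 / 0.01777 = 0.08007 M.
Dilution factor = 200.0/10.52 = 19.01, so [stock] = 0.08007 x 19.01 = 1.52 M.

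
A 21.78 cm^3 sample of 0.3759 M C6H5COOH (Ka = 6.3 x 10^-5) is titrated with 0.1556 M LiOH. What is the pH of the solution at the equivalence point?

n(C6H5COOH) = 0.3759 x 0.02178 = 0.008187 mol; V(LiOH) at equivalence = 0.008187/0.1556 = 0.05262 L.
At equivalence all the acid is converted to C6H5COO-; total volume = 0.02178 + 0.05262 = 0.07440 L, so [C6H5COO-] = 0.008187/0.07440 = 0.1100 M.
Kb = Kw/Ka = 1.0e-14 / 6.3 x 10^-5 = 1.59e-10.
[OH^-] = sqrt(Kb x [C6H5COO-]) = sqrt(1.59e-10 x 0.1100) = 4.18e-6 M.
pOH = 5.38, so pH = 14.00 - 5.38 = 8.62.

8.62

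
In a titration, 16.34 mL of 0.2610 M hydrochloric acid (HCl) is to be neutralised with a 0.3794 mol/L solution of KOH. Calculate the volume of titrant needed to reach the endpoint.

n(HCl) = 0.2610 mol/L x 0.01634 L = 0.004265 mol.
At equivalence n(KOH) = n(HCl) = 0.004265 mol.
V(KOH) = 0.004265 / 0.3794 = 0.01124 L = 11.2 mL.

11.2 mL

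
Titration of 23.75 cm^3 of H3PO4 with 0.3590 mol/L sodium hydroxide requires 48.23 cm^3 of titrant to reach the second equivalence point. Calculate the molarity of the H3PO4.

n(NaOH) = 0.3590 x 0.04823 = 0.01731 mol.
At the second equivalence point, 2 mol OH^- react per mol H3PO4, so n(H3PO4) = 0.01731 / 2 = 0.008657 mol.
[H3PO4] = 0.008657 / 0.02375 L = 0.365 M.

0.365 M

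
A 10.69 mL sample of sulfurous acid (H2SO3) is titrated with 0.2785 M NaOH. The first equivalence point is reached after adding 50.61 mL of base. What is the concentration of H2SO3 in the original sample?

1.32 M

n(NaOH) = 0.2785 x 0.05061 = 0.01409 mol.
At the first equivalence point, 1 mol OH^- react per mol H2SO3, so n(H2SO3) = 0.01409 / 1 = 0.01409 mol.
[H2SO3] = 0.01409 / 0.01069 L = 1.32 M.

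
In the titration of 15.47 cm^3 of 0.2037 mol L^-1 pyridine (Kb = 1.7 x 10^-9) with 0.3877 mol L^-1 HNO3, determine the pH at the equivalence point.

n(C5H5N) = 0.2037 x 0.01547 = 0.003151 mol; V(HNO3) at equivalence = 0.003151/0.3877 = 0.008128 L.
At equivalence the base is fully converted to C5H5NH+; total volume = 0.02360 L, so [C5H5NH+] = 0.003151/0.02360 = 0.1335 M.
Ka(C5H5NH+) = Kw/Kb = 1.0e-14 / 1.7 x 10^-9 = 5.88e-6.
[H^+] = sqrt(Ka x [C5H5NH+]) = sqrt(5.88e-6 x 0.1335) = 0.000886 M.
pH = -log(0.000886) = 3.05.

3.05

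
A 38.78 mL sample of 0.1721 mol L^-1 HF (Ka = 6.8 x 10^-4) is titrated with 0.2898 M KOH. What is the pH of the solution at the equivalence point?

n(HF) = 0.1721 x 0.03878 = 0.006674 mol; V(KOH) at equivalence = 0.006674/0.2898 = 0.02303 L.
At equivalence all the acid is converted to F-; total volume = 0.03878 + 0.02303 = 0.06181 L, so [F-] = 0.006674/0.06181 = 0.1080 M.
Kb = Kw/Ka = 1.0e-14 / 6.8 x 10^-4 = 1.47e-11.
[OH^-] = sqrt(Kb x [F-]) = sqrt(1.47e-11 x 0.1080) = 1.26e-6 M.
pOH = 5.90, so pH = 14.00 - 5.90 = 8.10.

8.10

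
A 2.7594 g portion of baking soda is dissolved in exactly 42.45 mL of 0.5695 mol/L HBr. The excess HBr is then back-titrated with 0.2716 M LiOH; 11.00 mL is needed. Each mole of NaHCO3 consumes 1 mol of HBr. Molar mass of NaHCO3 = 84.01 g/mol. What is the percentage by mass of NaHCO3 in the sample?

Total n(HBr) added = 0.5695 x 0.04245 = 0.02418 mol.
n(LiOH) used = 0.2716 x 0.01100 = 0.002988 mol, which equals the excess n(HBr).
So n(HBr) consumed by the sample = 0.02418 - 0.002988 = 0.02119 mol.
n(NaHCO3) = 0.02119 / 1 = 0.02119 mol.
mass NaHCO3 = 0.02119 x 84.01 = 1.780 g, so %NaHCO3 = 1.780/2.7594 x 100 = 64.5%.

64.5%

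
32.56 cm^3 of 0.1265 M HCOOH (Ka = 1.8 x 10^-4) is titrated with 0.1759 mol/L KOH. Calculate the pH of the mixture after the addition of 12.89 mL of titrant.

3.83

Initial n(HCOOH) = 0.1265 x 0.03256 = 0.004119 mol.
n(KOH) added = 0.1759 x 0.01289 = 0.002267 mol, converting that many moles of HCOOH to HCOO-.
Remaining n(HCOOH) = 0.001851 mol; n(HCOO-) = 0.002267 mol.
By Henderson-Hasselbalch, pH = pKa + log([A^-]/[HA]) = 3.74 + log(0.002267/0.001851) = 3.74 + (+0.09) = 3.83.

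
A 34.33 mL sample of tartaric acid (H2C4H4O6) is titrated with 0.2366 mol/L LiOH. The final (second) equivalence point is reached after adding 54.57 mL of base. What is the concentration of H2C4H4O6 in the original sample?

0.188 M

n(LiOH) = 0.2366 x 0.05457 = 0.01291 mol.
At the final (second) equivalence point, 2 mol OH^- react per mol H2C4H4O6, so n(H2C4H4O6) = 0.01291 / 2 = 0.006456 mol.
[H2C4H4O6] = 0.006456 / 0.03433 L = 0.188 M.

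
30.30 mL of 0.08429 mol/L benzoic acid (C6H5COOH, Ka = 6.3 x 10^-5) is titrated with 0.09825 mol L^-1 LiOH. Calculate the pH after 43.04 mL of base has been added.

n(acid) = 0.08429 x 0.03030 = 0.002554 mol; n(LiOH) added = 0.09825 x 0.04304 = 0.004229 mol.
Base is in excess by 0.004229 - 0.002554 = 0.001675 mol in a total volume of 0.07334 L.
[OH^-] = 0.001675/0.07334 = 0.02283 M, so pOH = 1.64 and pH = 14.00 - 1.64 = 12.36.

12.36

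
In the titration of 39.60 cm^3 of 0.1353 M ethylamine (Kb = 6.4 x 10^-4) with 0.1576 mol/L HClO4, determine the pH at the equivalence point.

5.97

n(C2H5NH2) = 0.1353 x 0.03960 = 0.005358 mol; V(HClO4) at equivalence = 0.005358/0.1576 = 0.03400 L.
At equivalence the base is fully converted to C2H5NH3+; total volume = 0.07360 L, so [C2H5NH3+] = 0.005358/0.07360 = 0.07280 M.
Ka(C2H5NH3+) = Kw/Kb = 1.0e-14 / 6.4 x 10^-4 = 1.56e-11.
[H^+] = sqrt(Ka x [C2H5NH3+]) = sqrt(1.56e-11 x 0.07280) = 1.07e-6 M.
pH = -log(1.07e-6) = 5.97.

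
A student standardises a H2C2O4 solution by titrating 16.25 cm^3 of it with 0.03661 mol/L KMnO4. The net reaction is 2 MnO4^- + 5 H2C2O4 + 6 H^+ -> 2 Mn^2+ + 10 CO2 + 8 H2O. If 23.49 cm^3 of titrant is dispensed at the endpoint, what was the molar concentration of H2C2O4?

0.132 M

n(KMnO4) = 0.03661 x 0.02349 = 0.0008600 mol.
From the balanced equation, 2 mol KMnO4 reacts with 5 mol H2C2O4, so n(H2C2O4) = 0.0008600 x 5/2 = 0.002150 mol.
[H2C2O4] = 0.002150 / 0.01625 L = 0.132 M.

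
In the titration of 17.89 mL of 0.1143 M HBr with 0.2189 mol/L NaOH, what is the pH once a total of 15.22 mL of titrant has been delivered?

n(acid) = 0.1143 x 0.01789 = 0.002045 mol; n(NaOH) added = 0.2189 x 0.01522 = 0.003332 mol.
Base is in excess by 0.003332 - 0.002045 = 0.001287 mol in a total volume of 0.03311 L.
[OH^-] = 0.001287/0.03311 = 0.03887 M, so pOH = 1.41 and pH = 14.00 - 1.41 = 12.59.

12.59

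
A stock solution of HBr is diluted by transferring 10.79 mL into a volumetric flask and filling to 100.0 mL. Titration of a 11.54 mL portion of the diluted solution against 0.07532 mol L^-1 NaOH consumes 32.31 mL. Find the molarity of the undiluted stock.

1.95 M

n(NaOH) = 0.07532 x 0.03231 = 0.002434 mol.
n(HBr) in the aliquot = 0.002434 mol.
[diluted HBr] = 0.002434 / 0.01154 = 0.2109 M.
Dilution factor = 100.0/10.79 = 9.268, so [stock] = 0.2109 x 9.268 = 1.95 M.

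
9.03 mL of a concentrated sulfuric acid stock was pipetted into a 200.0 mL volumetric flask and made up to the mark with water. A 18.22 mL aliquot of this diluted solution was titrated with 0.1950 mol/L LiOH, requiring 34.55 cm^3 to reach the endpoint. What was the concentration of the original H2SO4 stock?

4.09 M

n(LiOH) = 0.1950 x 0.03455 = 0.006737 mol.
n(H2SO4) in the aliquot = 0.006737 x 1/2 = 0.003369 mol.
[diluted H2SO4] = 0.003369 / 0.01822 = 0.1849 M.
Dilution factor = 200.0/9.030 = 22.15, so [stock] = 0.1849 x 22.15 = 4.09 M.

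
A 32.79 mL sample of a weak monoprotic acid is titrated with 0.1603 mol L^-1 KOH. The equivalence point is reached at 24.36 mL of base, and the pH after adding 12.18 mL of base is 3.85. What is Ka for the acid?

12.18 mL is half of the equivalence volume, so this is the half-equivalence point where [HA] = [A^-].
At half-equivalence pH = pKa, so pKa = 3.85.
Ka = 10^(-3.85) = 1.4 x 10^-4.

1.4 x 10^-4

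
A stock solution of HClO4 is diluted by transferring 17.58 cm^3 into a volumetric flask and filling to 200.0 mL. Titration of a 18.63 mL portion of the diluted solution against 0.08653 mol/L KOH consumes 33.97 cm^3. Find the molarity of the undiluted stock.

1.79 M

n(KOH) = 0.08653 x 0.03397 = 0.002939 mol.
n(HClO4) in the aliquot = 0.002939 mol.
[diluted HClO4] = 0.002939 / 0.01863 = 0.1578 M.
Dilution factor = 200.0/17.58 = 11.38, so [stock] = 0.1578 x 11.38 = 1.79 M.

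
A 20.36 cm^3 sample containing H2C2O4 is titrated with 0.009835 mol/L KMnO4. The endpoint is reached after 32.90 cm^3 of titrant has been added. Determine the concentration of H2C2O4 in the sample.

n(KMnO4) = 0.009835 x 0.03290 = 0.0003236 mol.
From the balanced equation, 2 mol KMnO4 reacts with 5 mol H2C2O4, so n(H2C2O4) = 0.0003236 x 5/2 = 0.0008089 mol.
[H2C2O4] = 0.0008089 / 0.02036 L = 0.0397 M.

0.0397 M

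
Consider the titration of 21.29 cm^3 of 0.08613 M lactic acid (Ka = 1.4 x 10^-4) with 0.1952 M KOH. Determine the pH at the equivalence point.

8.32

n(HC3H5O3) = 0.08613 x 0.02129 = 0.001834 mol; V(KOH) at equivalence = 0.001834/0.1952 = 0.009394 L.
At equivalence all the acid is converted to C3H5O3-; total volume = 0.02129 + 0.009394 = 0.03068 L, so [C3H5O3-] = 0.001834/0.03068 = 0.05976 M.
Kb = Kw/Ka = 1.0e-14 / 1.4 x 10^-4 = 7.14e-11.
[OH^-] = sqrt(Kb x [C3H5O3-]) = sqrt(7.14e-11 x 0.05976) = 2.07e-6 M.
pOH = 5.68, so pH = 14.00 - 5.68 = 8.32.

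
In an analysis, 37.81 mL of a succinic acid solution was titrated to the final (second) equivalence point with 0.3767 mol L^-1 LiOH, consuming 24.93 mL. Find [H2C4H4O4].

n(LiOH) = 0.3767 x 0.02493 = 0.009391 mol.
At the final (second) equivalence point, 2 mol OH^- react per mol H2C4H4O4, so n(H2C4H4O4) = 0.009391 / 2 = 0.004696 mol.
[H2C4H4O4] = 0.004696 / 0.03781 L = 0.124 M.

0.124 M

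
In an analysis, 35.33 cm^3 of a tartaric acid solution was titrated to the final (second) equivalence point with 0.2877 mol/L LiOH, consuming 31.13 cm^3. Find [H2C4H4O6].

n(LiOH) = 0.2877 x 0.03113 = 0.008956 mol.
At the final (second) equivalence point, 2 mol OH^- react per mol H2C4H4O6, so n(H2C4H4O6) = 0.008956 / 2 = 0.004478 mol.
[H2C4H4O6] = 0.004478 / 0.03533 L = 0.127 M.

0.127 M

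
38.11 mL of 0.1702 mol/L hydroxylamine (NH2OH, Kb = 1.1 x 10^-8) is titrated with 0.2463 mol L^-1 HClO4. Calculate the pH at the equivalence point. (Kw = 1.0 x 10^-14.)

3.52

n(NH2OH) = 0.1702 x 0.03811 = 0.006486 mol; V(HClO4) at equivalence = 0.006486/0.2463 = 0.02634 L.
At equivalence the base is fully converted to NH3OH+; total volume = 0.06445 L, so [NH3OH+] = 0.006486/0.06445 = 0.1006 M.
Ka(NH3OH+) = Kw/Kb = 1.0e-14 / 1.1 x 10^-8 = 9.09e-7.
[H^+] = sqrt(Ka x [NH3OH+]) = sqrt(9.09e-7 x 0.1006) = 0.000302 M.
pH = -log(0.000302) = 3.52.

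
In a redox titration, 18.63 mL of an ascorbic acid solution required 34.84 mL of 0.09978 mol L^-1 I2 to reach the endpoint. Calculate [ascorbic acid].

n(I2) = 0.09978 x 0.03484 = 0.003476 mol.
From the balanced equation, 1 mol I2 reacts with 1 mol ascorbic acid, so n(ascorbic acid) = 0.003476 x 1/1 = 0.003476 mol.
[ascorbic acid] = 0.003476 / 0.01863 L = 0.187 M.

0.187 M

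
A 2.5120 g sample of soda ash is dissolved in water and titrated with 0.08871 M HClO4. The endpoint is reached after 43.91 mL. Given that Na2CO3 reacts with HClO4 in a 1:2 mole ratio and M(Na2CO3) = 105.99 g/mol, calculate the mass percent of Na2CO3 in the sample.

8.22%

n(HClO4) = 0.08871 x 0.04391 = 0.003895 mol.
n(Na2CO3) = 0.003895 / 2 = 0.001948 mol.
mass of Na2CO3 = 0.001948 x 105.99 = 0.2064 g.
% purity = 0.2064 / 2.5120 x 100 = 8.22%.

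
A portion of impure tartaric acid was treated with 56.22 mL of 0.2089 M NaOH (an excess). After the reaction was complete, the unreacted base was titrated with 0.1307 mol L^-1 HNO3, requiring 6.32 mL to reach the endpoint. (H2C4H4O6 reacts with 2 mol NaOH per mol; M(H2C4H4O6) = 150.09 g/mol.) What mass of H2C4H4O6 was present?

0.819 g

Total n(NaOH) added = 0.2089 x 0.05622 = 0.01174 mol.
n(HNO3) used = 0.1307 x 0.006320 = 0.0008260 mol, which equals the excess n(NaOH).
So n(NaOH) consumed by the sample = 0.01174 - 0.0008260 = 0.01092 mol.
n(H2C4H4O6) = 0.01092 / 2 = 0.005459 mol.
mass = 0.005459 mol x 150.09 g/mol = 0.819 g.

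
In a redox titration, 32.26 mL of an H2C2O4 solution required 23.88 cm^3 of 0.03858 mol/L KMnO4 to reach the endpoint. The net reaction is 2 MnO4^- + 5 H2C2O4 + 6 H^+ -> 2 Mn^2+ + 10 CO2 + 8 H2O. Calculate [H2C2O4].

n(KMnO4) = 0.03858 x 0.02388 = 0.0009213 mol.
From the balanced equation, 2 mol KMnO4 reacts with 5 mol H2C2O4, so n(H2C2O4) = 0.0009213 x 5/2 = 0.002303 mol.
[H2C2O4] = 0.002303 / 0.03226 L = 0.0714 M.

0.0714 M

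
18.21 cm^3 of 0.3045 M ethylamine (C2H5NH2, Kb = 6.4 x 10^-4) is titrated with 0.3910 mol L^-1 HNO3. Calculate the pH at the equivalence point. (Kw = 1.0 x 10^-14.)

5.79

n(C2H5NH2) = 0.3045 x 0.01821 = 0.005545 mol; V(HNO3) at equivalence = 0.005545/0.3910 = 0.01418 L.
At equivalence the base is fully converted to C2H5NH3+; total volume = 0.03239 L, so [C2H5NH3+] = 0.005545/0.03239 = 0.1712 M.
Ka(C2H5NH3+) = Kw/Kb = 1.0e-14 / 6.4 x 10^-4 = 1.56e-11.
[H^+] = sqrt(Ka x [C2H5NH3+]) = sqrt(1.56e-11 x 0.1712) = 1.64e-6 M.
pH = -log(1.64e-6) = 5.79.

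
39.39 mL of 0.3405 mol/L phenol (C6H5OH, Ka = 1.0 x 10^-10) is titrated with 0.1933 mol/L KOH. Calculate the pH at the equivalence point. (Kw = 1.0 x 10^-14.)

n(C6H5OH) = 0.3405 x 0.03939 = 0.01341 mol; V(KOH) at equivalence = 0.01341/0.1933 = 0.06939 L.
At equivalence all the acid is converted to C6H5O-; total volume = 0.03939 + 0.06939 = 0.1088 L, so [C6H5O-] = 0.01341/0.1088 = 0.1233 M.
Kb = Kw/Ka = 1.0e-14 / 1.0 x 10^-10 = 0.000100.
[OH^-] = sqrt(Kb x [C6H5O-]) = sqrt(0.000100 x 0.1233) = 0.00351 M.
pOH = 2.45, so pH = 14.00 - 2.45 = 11.55.

11.55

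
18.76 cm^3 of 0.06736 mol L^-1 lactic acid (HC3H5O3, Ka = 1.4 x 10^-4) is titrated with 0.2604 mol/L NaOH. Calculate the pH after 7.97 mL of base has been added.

n(acid) = 0.06736 x 0.01876 = 0.001264 mol; n(NaOH) added = 0.2604 x 0.007970 = 0.002075 mol.
Base is in excess by 0.002075 - 0.001264 = 0.0008117 mol in a total volume of 0.02673 L.
[OH^-] = 0.0008117/0.02673 = 0.03037 M, so pOH = 1.52 and pH = 14.00 - 1.52 = 12.48.

12.48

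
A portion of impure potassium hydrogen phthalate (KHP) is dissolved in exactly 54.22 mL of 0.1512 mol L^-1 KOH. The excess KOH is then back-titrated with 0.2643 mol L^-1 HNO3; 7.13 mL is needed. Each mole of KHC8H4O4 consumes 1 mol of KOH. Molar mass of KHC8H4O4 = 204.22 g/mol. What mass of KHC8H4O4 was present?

1.29 g

Total n(KOH) added = 0.1512 x 0.05422 = 0.008198 mol.
n(HNO3) used = 0.2643 x 0.007130 = 0.001884 mol, which equals the excess n(KOH).
So n(KOH) consumed by the sample = 0.008198 - 0.001884 = 0.006314 mol.
n(KHC8H4O4) = 0.006314 / 1 = 0.006314 mol.
mass = 0.006314 mol x 204.22 g/mol = 1.29 g.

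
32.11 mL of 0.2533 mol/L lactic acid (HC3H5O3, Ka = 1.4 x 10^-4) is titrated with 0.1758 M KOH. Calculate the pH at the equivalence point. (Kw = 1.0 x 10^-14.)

8.43

n(HC3H5O3) = 0.2533 x 0.03211 = 0.008133 mol; V(KOH) at equivalence = 0.008133/0.1758 = 0.04627 L.
At equivalence all the acid is converted to C3H5O3-; total volume = 0.03211 + 0.04627 = 0.07838 L, so [C3H5O3-] = 0.008133/0.07838 = 0.1038 M.
Kb = Kw/Ka = 1.0e-14 / 1.4 x 10^-4 = 7.14e-11.
[OH^-] = sqrt(Kb x [C3H5O3-]) = sqrt(7.14e-11 x 0.1038) = 2.72e-6 M.
pOH = 5.57, so pH = 14.00 - 5.57 = 8.43.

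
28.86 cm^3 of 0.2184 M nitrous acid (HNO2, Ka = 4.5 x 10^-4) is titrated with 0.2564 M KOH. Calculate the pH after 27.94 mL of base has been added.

n(acid) = 0.2184 x 0.02886 = 0.006303 mol; n(KOH) added = 0.2564 x 0.02794 = 0.007164 mol.
Base is in excess by 0.007164 - 0.006303 = 0.0008608 mol in a total volume of 0.05680 L.
[OH^-] = 0.0008608/0.05680 = 0.01515 M, so pOH = 1.82 and pH = 14.00 - 1.82 = 12.18.

12.18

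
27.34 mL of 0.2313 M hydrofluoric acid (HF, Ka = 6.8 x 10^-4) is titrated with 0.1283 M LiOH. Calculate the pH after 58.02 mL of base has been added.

12.12

n(acid) = 0.2313 x 0.02734 = 0.006324 mol; n(LiOH) added = 0.1283 x 0.05802 = 0.007444 mol.
Base is in excess by 0.007444 - 0.006324 = 0.001120 mol in a total volume of 0.08536 L.
[OH^-] = 0.001120/0.08536 = 0.01312 M, so pOH = 1.88 and pH = 14.00 - 1.88 = 12.12.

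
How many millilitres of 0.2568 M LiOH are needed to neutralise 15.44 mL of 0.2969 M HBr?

n(HBr) = 0.2969 mol/L x 0.01544 L = 0.004584 mol.
At equivalence n(LiOH) = n(HBr) = 0.004584 mol.
V(LiOH) = 0.004584 / 0.2568 = 0.01785 L = 17.9 mL.

17.9 mL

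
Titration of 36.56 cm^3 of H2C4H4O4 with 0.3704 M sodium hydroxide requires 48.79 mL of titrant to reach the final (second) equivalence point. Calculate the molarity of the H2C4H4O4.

0.247 M

n(NaOH) = 0.3704 x 0.04879 = 0.01807 mol.
At the final (second) equivalence point, 2 mol OH^- react per mol H2C4H4O4, so n(H2C4H4O4) = 0.01807 / 2 = 0.009036 mol.
[H2C4H4O4] = 0.009036 / 0.03656 L = 0.247 M.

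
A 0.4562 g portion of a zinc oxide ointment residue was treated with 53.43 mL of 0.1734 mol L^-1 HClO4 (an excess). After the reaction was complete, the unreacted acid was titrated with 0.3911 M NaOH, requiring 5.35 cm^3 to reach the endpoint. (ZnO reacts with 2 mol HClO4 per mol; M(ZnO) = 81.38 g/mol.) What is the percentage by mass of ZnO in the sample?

64.0%

Total n(HClO4) added = 0.1734 x 0.05343 = 0.009265 mol.
n(NaOH) used = 0.3911 x 0.005350 = 0.002092 mol, which equals the excess n(HClO4).
So n(HClO4) consumed by the sample = 0.009265 - 0.002092 = 0.007172 mol.
n(ZnO) = 0.007172 / 2 = 0.003586 mol.
mass ZnO = 0.003586 x 81.38 = 0.2918 g, so %ZnO = 0.2918/0.4562 x 100 = 64.0%.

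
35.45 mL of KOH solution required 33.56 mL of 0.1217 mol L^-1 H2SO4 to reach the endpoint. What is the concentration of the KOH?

0.230 M

n(H2SO4) delivered = 0.1217 x 0.03356 = 0.004084 mol.
The reaction is 2 KOH + 1 H2SO4, so n(KOH) = 0.004084 x 2/1 = 0.008169 mol.
[KOH] = 0.008169 mol / 0.03545 L = 0.230 M.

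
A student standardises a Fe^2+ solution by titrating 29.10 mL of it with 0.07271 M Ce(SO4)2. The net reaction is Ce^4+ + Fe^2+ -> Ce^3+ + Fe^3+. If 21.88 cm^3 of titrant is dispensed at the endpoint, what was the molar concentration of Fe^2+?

0.0547 M

n(Ce(SO4)2) = 0.07271 x 0.02188 = 0.001591 mol.
From the balanced equation, 1 mol Ce(SO4)2 reacts with 1 mol Fe^2+, so n(Fe^2+) = 0.001591 x 1/1 = 0.001591 mol.
[Fe^2+] = 0.001591 / 0.02910 L = 0.0547 M.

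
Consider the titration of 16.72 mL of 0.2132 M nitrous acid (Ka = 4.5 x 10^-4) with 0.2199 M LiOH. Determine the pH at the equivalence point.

n(HNO2) = 0.2132 x 0.01672 = 0.003565 mol; V(LiOH) at equivalence = 0.003565/0.2199 = 0.01621 L.
At equivalence all the acid is converted to NO2-; total volume = 0.01672 + 0.01621 = 0.03293 L, so [NO2-] = 0.003565/0.03293 = 0.1082 M.
Kb = Kw/Ka = 1.0e-14 / 4.5 x 10^-4 = 2.22e-11.
[OH^-] = sqrt(Kb x [NO2-]) = sqrt(2.22e-11 x 0.1082) = 1.55e-6 M.
pOH = 5.81, so pH = 14.00 - 5.81 = 8.19.

8.19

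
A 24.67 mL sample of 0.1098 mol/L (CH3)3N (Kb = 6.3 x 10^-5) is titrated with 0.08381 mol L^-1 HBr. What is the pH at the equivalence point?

5.56

n((CH3)3N) = 0.1098 x 0.02467 = 0.002709 mol; V(HBr) at equivalence = 0.002709/0.08381 = 0.03232 L.
At equivalence the base is fully converted to (CH3)3NH+; total volume = 0.05699 L, so [(CH3)3NH+] = 0.002709/0.05699 = 0.04753 M.
Ka((CH3)3NH+) = Kw/Kb = 1.0e-14 / 6.3 x 10^-5 = 1.59e-10.
[H^+] = sqrt(Ka x [(CH3)3NH+]) = sqrt(1.59e-10 x 0.04753) = 2.75e-6 M.
pH = -log(2.75e-6) = 5.56.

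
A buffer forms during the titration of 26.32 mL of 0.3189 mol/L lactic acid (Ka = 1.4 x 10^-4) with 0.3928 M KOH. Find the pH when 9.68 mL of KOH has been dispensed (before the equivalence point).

3.77

Initial n(HC3H5O3) = 0.3189 x 0.02632 = 0.008393 mol.
n(KOH) added = 0.3928 x 0.009680 = 0.003802 mol, converting that many moles of HC3H5O3 to C3H5O3-.
Remaining n(HC3H5O3) = 0.004591 mol; n(C3H5O3-) = 0.003802 mol.
By Henderson-Hasselbalch, pH = pKa + log([A^-]/[HA]) = 3.85 + log(0.003802/0.004591) = 3.85 + (-0.08) = 3.77.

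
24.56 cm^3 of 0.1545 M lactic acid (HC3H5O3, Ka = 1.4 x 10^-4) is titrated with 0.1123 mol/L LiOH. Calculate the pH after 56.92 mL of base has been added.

n(acid) = 0.1545 x 0.02456 = 0.003795 mol; n(LiOH) added = 0.1123 x 0.05692 = 0.006392 mol.
Base is in excess by 0.006392 - 0.003795 = 0.002598 mol in a total volume of 0.08148 L.
[OH^-] = 0.002598/0.08148 = 0.03188 M, so pOH = 1.50 and pH = 14.00 - 1.50 = 12.50.

12.50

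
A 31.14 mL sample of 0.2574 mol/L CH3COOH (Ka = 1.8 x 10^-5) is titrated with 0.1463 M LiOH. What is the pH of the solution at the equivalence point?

n(CH3COOH) = 0.2574 x 0.03114 = 0.008015 mol; V(LiOH) at equivalence = 0.008015/0.1463 = 0.05479 L.
At equivalence all the acid is converted to CH3COO-; total volume = 0.03114 + 0.05479 = 0.08593 L, so [CH3COO-] = 0.008015/0.08593 = 0.09328 M.
Kb = Kw/Ka = 1.0e-14 / 1.8 x 10^-5 = 5.56e-10.
[OH^-] = sqrt(Kb x [CH3COO-]) = sqrt(5.56e-10 x 0.09328) = 7.20e-6 M.
pOH = 5.14, so pH = 14.00 - 5.14 = 8.86.

8.86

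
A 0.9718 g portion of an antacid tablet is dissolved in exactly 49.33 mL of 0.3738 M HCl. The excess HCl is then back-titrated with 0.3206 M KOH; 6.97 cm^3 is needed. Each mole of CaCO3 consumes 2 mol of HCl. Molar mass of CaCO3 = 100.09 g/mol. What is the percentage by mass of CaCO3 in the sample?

83.5%

Total n(HCl) added = 0.3738 x 0.04933 = 0.01844 mol.
n(KOH) used = 0.3206 x 0.006970 = 0.002235 mol, which equals the excess n(HCl).
So n(HCl) consumed by the sample = 0.01844 - 0.002235 = 0.01620 mol.
n(CaCO3) = 0.01620 / 2 = 0.008102 mol.
mass CaCO3 = 0.008102 x 100.09 = 0.8110 g, so %CaCO3 = 0.8110/0.9718 x 100 = 83.5%.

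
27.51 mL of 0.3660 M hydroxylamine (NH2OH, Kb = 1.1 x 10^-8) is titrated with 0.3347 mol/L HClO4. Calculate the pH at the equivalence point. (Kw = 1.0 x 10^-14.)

3.40

n(NH2OH) = 0.3660 x 0.02751 = 0.01007 mol; V(HClO4) at equivalence = 0.01007/0.3347 = 0.03008 L.
At equivalence the base is fully converted to NH3OH+; total volume = 0.05759 L, so [NH3OH+] = 0.01007/0.05759 = 0.1748 M.
Ka(NH3OH+) = Kw/Kb = 1.0e-14 / 1.1 x 10^-8 = 9.09e-7.
[H^+] = sqrt(Ka x [NH3OH+]) = sqrt(9.09e-7 x 0.1748) = 0.000399 M.
pH = -log(0.000399) = 3.40.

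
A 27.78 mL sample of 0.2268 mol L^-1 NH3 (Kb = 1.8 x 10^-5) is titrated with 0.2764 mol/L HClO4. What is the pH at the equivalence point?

n(NH3) = 0.2268 x 0.02778 = 0.006301 mol; V(HClO4) at equivalence = 0.006301/0.2764 = 0.02279 L.
At equivalence the base is fully converted to NH4+; total volume = 0.05057 L, so [NH4+] = 0.006301/0.05057 = 0.1246 M.
Ka(NH4+) = Kw/Kb = 1.0e-14 / 1.8 x 10^-5 = 5.56e-10.
[H^+] = sqrt(Ka x [NH4+]) = sqrt(5.56e-10 x 0.1246) = 8.32e-6 M.
pH = -log(8.32e-6) = 5.08.

5.08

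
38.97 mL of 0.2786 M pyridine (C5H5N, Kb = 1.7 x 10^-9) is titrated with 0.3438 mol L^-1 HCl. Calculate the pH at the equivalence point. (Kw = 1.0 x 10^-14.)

n(C5H5N) = 0.2786 x 0.03897 = 0.01086 mol; V(HCl) at equivalence = 0.01086/0.3438 = 0.03158 L.
At equivalence the base is fully converted to C5H5NH+; total volume = 0.07055 L, so [C5H5NH+] = 0.01086/0.07055 = 0.1539 M.
Ka(C5H5NH+) = Kw/Kb = 1.0e-14 / 1.7 x 10^-9 = 5.88e-6.
[H^+] = sqrt(Ka x [C5H5NH+]) = sqrt(5.88e-6 x 0.1539) = 0.000951 M.
pH = -log(0.000951) = 3.02.

3.02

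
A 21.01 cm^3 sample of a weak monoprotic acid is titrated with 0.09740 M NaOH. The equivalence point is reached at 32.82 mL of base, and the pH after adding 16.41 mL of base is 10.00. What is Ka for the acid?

1.0 x 10^-10

16.41 mL is half of the equivalence volume, so this is the half-equivalence point where [HA] = [A^-].
At half-equivalence pH = pKa, so pKa = 10.00.
Ka = 10^(-10.00) = 1.0 x 10^-10.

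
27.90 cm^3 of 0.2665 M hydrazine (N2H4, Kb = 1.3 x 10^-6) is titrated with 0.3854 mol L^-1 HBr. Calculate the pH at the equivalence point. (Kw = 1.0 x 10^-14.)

4.46

n(N2H4) = 0.2665 x 0.02790 = 0.007435 mol; V(HBr) at equivalence = 0.007435/0.3854 = 0.01929 L.
At equivalence the base is fully converted to N2H5+; total volume = 0.04719 L, so [N2H5+] = 0.007435/0.04719 = 0.1576 M.
Ka(N2H5+) = Kw/Kb = 1.0e-14 / 1.3 x 10^-6 = 7.69e-9.
[H^+] = sqrt(Ka x [N2H5+]) = sqrt(7.69e-9 x 0.1576) = 3.48e-5 M.
pH = -log(3.48e-5) = 4.46.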